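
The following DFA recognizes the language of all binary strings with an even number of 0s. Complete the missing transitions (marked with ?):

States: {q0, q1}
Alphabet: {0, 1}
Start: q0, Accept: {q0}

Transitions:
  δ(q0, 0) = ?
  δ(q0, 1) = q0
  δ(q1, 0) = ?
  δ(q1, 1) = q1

What each state remembers (consistent with the given transitions and accept states):
  q0: an even number of 0s has been read so far
  q1: an odd number of 0s has been read so far
Filling in the missing entries:
  δ(q0, 0): in q0 (an even number of 0s has been read so far), after reading 0 we have: an odd number of 0s has been read so far → q1
  δ(q1, 0): in q1 (an odd number of 0s has been read so far), after reading 0 we have: an even number of 0s has been read so far → q0

Final answer: δ(q0, 0) = q1; δ(q1, 0) = q0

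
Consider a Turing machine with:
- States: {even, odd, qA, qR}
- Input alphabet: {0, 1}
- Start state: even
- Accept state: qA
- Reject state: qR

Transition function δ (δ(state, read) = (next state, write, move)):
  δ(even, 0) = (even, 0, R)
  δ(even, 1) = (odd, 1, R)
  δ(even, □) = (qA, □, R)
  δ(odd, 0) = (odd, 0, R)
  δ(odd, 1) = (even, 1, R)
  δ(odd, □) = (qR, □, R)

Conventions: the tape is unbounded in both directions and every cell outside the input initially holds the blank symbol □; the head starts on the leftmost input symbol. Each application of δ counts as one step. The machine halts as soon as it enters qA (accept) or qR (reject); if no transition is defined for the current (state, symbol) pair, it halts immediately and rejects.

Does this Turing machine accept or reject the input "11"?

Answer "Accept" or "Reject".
Step 0: [even]11 (head at position 0)
Step 1: δ(even, 1) = (odd, 1, R)  ⊢  1[odd]1 (head at position 1)
Step 2: δ(odd, 1) = (even, 1, R)  ⊢  11[even]□ (head at position 2)
Step 3: δ(even, □) = (qA, □, R)  ⊢  11□[qA]□ (head at position 3)
The machine is in qA, so it halts and accepts.

Final answer: Accept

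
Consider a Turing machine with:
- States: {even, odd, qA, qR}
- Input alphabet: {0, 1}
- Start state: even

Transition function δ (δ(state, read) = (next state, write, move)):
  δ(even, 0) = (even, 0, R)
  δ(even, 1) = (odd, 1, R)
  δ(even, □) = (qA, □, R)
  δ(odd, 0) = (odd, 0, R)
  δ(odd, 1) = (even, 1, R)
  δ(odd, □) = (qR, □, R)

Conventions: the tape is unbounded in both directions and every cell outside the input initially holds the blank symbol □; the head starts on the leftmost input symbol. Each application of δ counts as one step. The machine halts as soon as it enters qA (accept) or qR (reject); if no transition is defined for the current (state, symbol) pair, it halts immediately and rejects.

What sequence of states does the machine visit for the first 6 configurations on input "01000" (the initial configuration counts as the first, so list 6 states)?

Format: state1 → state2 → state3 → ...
Step 0: [even]01000 (head at position 0)
Step 1: δ(even, 0) = (even, 0, R)  ⊢  0[even]1000 (head at position 1)
Step 2: δ(even, 1) = (odd, 1, R)  ⊢  01[odd]000 (head at position 2)
Step 3: δ(odd, 0) = (odd, 0, R)  ⊢  010[odd]00 (head at position 3)
Step 4: δ(odd, 0) = (odd, 0, R)  ⊢  0100[odd]0 (head at position 4)
Step 5: δ(odd, 0) = (odd, 0, R)  ⊢  01000[odd]□ (head at position 5)
Reading off the states of these 6 configurations: even → even → odd → odd → odd → odd

Final answer: even → even → odd → odd → odd → odd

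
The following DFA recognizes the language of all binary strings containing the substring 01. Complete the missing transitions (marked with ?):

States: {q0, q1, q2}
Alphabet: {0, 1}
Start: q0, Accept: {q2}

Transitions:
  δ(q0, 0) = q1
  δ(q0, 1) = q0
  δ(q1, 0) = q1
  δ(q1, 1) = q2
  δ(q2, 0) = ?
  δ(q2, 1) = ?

What each state remembers (consistent with the given transitions and accept states):
  q0: 01 not seen yet and the last symbol was not 0
  q1: 01 not seen yet and the last symbol was 0
  q2: the substring 01 has already been seen
Filling in the missing entries:
  δ(q2, 0): in q2 (the substring 01 has already been seen), after reading 0 we have: the substring 01 has already been seen → q2
  δ(q2, 1): in q2 (the substring 01 has already been seen), after reading 1 we have: the substring 01 has already been seen → q2

Final answer: δ(q2, 0) = q2; δ(q2, 1) = q2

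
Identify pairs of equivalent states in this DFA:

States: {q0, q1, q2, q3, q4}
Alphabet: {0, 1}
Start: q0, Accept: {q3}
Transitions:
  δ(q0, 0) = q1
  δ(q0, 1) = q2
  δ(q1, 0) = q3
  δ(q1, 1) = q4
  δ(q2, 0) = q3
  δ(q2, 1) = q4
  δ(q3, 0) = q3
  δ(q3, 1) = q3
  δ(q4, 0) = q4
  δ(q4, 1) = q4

Using the table-filling algorithm:
Round 0 – mark pairs where exactly one state is accepting: (q0,q3), (q1,q3), (q2,q3), (q3,q4)
Round 1 – newly marked: (q0,q1) [on 0: q1 vs q3, already marked]; (q0,q2) [on 0: q1 vs q3, already marked]; (q1,q4) [on 0: q3 vs q4, already marked]; (q2,q4) [on 0: q3 vs q4, already marked]
Round 2 – newly marked: (q0,q4) [on 0: q1 vs q4, already marked]
No further pairs can be marked.
(q1, q2) unmarked: δ(q1,0)=q3, δ(q2,0)=q3; δ(q1,1)=q4, δ(q2,1)=q4 → equivalent
Equivalent pairs: (q1, q2)

Final answer: Equivalent pairs: (q1, q2)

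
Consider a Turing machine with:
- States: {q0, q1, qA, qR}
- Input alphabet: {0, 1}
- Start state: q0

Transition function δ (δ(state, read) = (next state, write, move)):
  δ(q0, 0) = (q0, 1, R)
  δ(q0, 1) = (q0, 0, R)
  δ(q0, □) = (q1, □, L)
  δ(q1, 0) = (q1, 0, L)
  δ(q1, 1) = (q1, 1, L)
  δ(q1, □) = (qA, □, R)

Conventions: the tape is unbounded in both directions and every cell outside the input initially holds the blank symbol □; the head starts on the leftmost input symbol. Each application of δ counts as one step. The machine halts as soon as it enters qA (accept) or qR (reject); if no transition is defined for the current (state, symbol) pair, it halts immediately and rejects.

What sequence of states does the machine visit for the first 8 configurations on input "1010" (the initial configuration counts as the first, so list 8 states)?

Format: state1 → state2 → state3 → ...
Step 0: [q0]1010 (head at position 0)
Step 1: δ(q0, 1) = (q0, 0, R)  ⊢  0[q0]010 (head at position 1)
Step 2: δ(q0, 0) = (q0, 1, R)  ⊢  01[q0]10 (head at position 2)
Step 3: δ(q0, 1) = (q0, 0, R)  ⊢  010[q0]0 (head at position 3)
Step 4: δ(q0, 0) = (q0, 1, R)  ⊢  0101[q0]□ (head at position 4)
Step 5: δ(q0, □) = (q1, □, L)  ⊢  010[q1]1□ (head at position 3)
Step 6: δ(q1, 1) = (q1, 1, L)  ⊢  01[q1]01□ (head at position 2)
Step 7: δ(q1, 0) = (q1, 0, L)  ⊢  0[q1]101□ (head at position 1)
Reading off the states of these 8 configurations: q0 → q0 → q0 → q0 → q0 → q1 → q1 → q1

Final answer: q0 → q0 → q0 → q0 → q0 → q1 → q1 → q1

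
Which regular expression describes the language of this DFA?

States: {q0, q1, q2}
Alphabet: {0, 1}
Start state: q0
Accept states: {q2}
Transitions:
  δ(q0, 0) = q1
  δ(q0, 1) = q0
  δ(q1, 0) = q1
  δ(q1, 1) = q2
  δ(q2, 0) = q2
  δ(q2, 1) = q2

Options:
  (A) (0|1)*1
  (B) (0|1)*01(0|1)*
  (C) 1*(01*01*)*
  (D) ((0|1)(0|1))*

Testing sample strings against the DFA:
  '00' -> rejected
  '11110' -> rejected
  '10100' -> accepted
  '00110' -> accepted
Checking each option for a counterexample:
  (A) (0|1)*1: '1' is rejected by the DFA but matches the regex → eliminated
  (B) (0|1)*01(0|1)*: agrees with the DFA on all strings of length ≤ 4
  (C) 1*(01*01*)*: ε is rejected by the DFA but matches the regex → eliminated
  (D) ((0|1)(0|1))*: ε is rejected by the DFA but matches the regex → eliminated
Only (B) (0|1)*01(0|1)* is consistent with the DFA.

Final answer: (B) (0|1)*01(0|1)*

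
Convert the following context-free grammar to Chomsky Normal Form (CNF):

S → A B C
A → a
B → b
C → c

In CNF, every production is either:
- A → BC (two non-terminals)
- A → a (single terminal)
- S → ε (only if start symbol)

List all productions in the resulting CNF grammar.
The grammar has no ε-productions or unit productions to eliminate.
A → a is already in CNF (single terminal) – keep it.
B → b is already in CNF (single terminal) – keep it.
C → c is already in CNF (single terminal) – keep it.
S → A B C has 3 symbols on the right: break it into binary productions S → A X0, X0 → B C.
Resulting CNF grammar (5 productions): A → a; B → b; C → c; S → A X0; X0 → B C

Final answer: A → a; B → b; C → c; S → A X0; X0 → B C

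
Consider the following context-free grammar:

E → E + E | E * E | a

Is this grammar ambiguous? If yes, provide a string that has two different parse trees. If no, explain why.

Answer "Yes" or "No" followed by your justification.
Two different leftmost derivations of a + a * a:
  (1) E ⇒ E + E ⇒ a + E ⇒ a + E * E ⇒ a + a * E ⇒ a + a * a   (tree groups a + (a * a))
  (2) E ⇒ E * E ⇒ E + E * E ⇒ a + E * E ⇒ a + a * E ⇒ a + a * a   (tree groups (a + a) * a)
Two distinct leftmost derivations = two distinct parse trees, so the grammar is ambiguous.

Final answer: Yes - the string 'a + a * a' has two distinct leftmost derivations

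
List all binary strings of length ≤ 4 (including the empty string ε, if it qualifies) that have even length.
Checking every binary string of length 0 to 4:
  Length 0: accepted: ε | rejected: (none)
  Length 1: accepted: (none) | rejected: 0, 1
  Length 2: accepted: 00, 01, 10, 11 | rejected: (none)
  Length 3: accepted: (none) | rejected: 000, 001, 010, 011, 100, 101, 110, 111
  Length 4: accepted: 0000, 0001, 0010, 0011, 0100, 0101, 0110, 0111, 1000, 1001, 1010, 1011, 1100, 1101, 1110, 1111 | rejected: (none)
Total: 21 string(s).

Final answer: ε, 00, 01, 10, 11, 0000, 0001, 0010, 0011, 0100, 0101, 0110, 0111, 1000, 1001, 1010, 1011, 1100, 1101, 1110, 1111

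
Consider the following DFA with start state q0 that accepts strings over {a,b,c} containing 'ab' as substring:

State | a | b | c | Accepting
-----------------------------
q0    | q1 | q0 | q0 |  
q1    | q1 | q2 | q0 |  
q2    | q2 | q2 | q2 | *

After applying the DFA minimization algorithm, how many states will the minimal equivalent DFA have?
All 3 states are reachable from q0, so none can be removed as unreachable.
Table-filling: first mark every (accepting, non-accepting) pair as distinguishable (accepting: {q2}; non-accepting: {q0, q1}).
Round 1: (q0, q1) on 'b' go to q0 and q2, already distinguishable → mark.
Every pair of states is distinguishable, so the DFA is already minimal.
Equivalence classes: {q0}, {q1}, {q2} → 3 states.

Final answer: 3 states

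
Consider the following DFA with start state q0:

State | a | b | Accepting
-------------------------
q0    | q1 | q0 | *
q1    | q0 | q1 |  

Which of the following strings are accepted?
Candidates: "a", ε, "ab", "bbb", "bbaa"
"a": q0 → q1; q1 is not accepting → rejected
ε: q0; q0 is accepting → accepted
"ab": q0 → q1 → q1; q1 is not accepting → rejected
"bbb": q0 → q0 → q0 → q0; q0 is accepting → accepted
"bbaa": q0 → q0 → q0 → q1 → q0; q0 is accepting → accepted

Final answer: ε, "bbb", "bbaa"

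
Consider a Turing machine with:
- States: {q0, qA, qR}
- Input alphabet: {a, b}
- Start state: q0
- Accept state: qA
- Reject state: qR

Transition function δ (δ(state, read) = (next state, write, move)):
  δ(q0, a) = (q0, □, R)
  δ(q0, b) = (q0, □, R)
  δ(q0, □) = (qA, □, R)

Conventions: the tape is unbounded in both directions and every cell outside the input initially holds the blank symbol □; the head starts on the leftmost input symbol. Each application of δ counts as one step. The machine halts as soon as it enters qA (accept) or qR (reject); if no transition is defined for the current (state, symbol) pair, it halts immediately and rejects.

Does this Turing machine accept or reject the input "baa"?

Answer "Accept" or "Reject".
Step 0: [q0]baa (head at position 0)
Step 1: δ(q0, b) = (q0, □, R)  ⊢  □[q0]aa (head at position 1)
Step 2: δ(q0, a) = (q0, □, R)  ⊢  □□[q0]a (head at position 2)
Step 3: δ(q0, a) = (q0, □, R)  ⊢  □□□[q0]□ (head at position 3)
Step 4: δ(q0, □) = (qA, □, R)  ⊢  □□□□[qA]□ (head at position 4)
The machine is in qA, so it halts and accepts.

Final answer: Accept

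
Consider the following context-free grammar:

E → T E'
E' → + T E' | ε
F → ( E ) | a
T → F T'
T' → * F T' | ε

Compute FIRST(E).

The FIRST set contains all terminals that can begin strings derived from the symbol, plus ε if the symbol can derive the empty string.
FIRST(F): F → ( E ) contributes '(' and F → a contributes 'a', so FIRST(F) = {(, a}. F is not nullable.
FIRST(T): T → F T' begins with F, and F is not nullable, so FIRST(T) = FIRST(F) = {(, a}.
FIRST(E): E → T E' begins with T, and T is not nullable, so FIRST(E) = FIRST(T) = {(, a}.

Final answer: {(, a}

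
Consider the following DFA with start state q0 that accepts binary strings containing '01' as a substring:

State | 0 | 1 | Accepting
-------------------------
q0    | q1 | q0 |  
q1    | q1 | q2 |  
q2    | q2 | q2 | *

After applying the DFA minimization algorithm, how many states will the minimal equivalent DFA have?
All 3 states are reachable from q0, so none can be removed as unreachable.
Table-filling: first mark every (accepting, non-accepting) pair as distinguishable (accepting: {q2}; non-accepting: {q0, q1}).
Round 1: (q0, q1) on '1' go to q0 and q2, already distinguishable → mark.
Every pair of states is distinguishable, so the DFA is already minimal.
Equivalence classes: {q0}, {q1}, {q2} → 3 states.

Final answer: 3 states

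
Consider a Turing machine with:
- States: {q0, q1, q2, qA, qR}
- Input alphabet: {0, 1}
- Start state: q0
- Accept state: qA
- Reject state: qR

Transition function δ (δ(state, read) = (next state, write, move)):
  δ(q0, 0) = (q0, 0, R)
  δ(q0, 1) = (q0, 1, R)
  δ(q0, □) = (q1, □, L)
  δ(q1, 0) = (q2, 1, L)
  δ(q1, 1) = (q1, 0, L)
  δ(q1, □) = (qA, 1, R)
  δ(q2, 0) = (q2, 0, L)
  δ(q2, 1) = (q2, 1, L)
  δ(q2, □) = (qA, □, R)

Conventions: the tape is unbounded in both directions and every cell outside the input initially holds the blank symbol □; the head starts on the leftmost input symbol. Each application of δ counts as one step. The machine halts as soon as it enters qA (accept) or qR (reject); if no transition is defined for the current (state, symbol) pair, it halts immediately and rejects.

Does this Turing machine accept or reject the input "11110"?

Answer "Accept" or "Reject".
Step 0: [q0]11110 (head at position 0)
Step 1: δ(q0, 1) = (q0, 1, R)  ⊢  1[q0]1110 (head at position 1)
Step 2: δ(q0, 1) = (q0, 1, R)  ⊢  11[q0]110 (head at position 2)
Step 3: δ(q0, 1) = (q0, 1, R)  ⊢  111[q0]10 (head at position 3)
Step 4: δ(q0, 1) = (q0, 1, R)  ⊢  1111[q0]0 (head at position 4)
Step 5: δ(q0, 0) = (q0, 0, R)  ⊢  11110[q0]□ (head at position 5)
Step 6: δ(q0, □) = (q1, □, L)  ⊢  1111[q1]0□ (head at position 4)
Step 7: δ(q1, 0) = (q2, 1, L)  ⊢  111[q2]11□ (head at position 3)
Step 8: δ(q2, 1) = (q2, 1, L)  ⊢  11[q2]111□ (head at position 2)
Step 9: δ(q2, 1) = (q2, 1, L)  ⊢  1[q2]1111□ (head at position 1)
Step 10: δ(q2, 1) = (q2, 1, L)  ⊢  [q2]11111□ (head at position 0)
Step 11: δ(q2, 1) = (q2, 1, L)  ⊢  [q2]□11111□ (head at position -1)
Step 12: δ(q2, □) = (qA, □, R)  ⊢  □[qA]11111□ (head at position 0)
The machine is in qA, so it halts and accepts.

Final answer: Accept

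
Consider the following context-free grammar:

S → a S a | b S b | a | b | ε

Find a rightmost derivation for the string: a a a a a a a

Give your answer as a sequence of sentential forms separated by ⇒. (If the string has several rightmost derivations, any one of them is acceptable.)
Start with S.
Step 1: the rightmost non-terminal is S; apply S → a S a:  a S a
Step 2: the rightmost non-terminal is S; apply S → a S a:  a a S a a
Step 3: the rightmost non-terminal is S; apply S → a S a:  a a a S a a a
Step 4: the rightmost non-terminal is S; apply S → a:  a a a a a a a

Final answer: S ⇒ a S a ⇒ a a S a a ⇒ a a a S a a a ⇒ a a a a a a a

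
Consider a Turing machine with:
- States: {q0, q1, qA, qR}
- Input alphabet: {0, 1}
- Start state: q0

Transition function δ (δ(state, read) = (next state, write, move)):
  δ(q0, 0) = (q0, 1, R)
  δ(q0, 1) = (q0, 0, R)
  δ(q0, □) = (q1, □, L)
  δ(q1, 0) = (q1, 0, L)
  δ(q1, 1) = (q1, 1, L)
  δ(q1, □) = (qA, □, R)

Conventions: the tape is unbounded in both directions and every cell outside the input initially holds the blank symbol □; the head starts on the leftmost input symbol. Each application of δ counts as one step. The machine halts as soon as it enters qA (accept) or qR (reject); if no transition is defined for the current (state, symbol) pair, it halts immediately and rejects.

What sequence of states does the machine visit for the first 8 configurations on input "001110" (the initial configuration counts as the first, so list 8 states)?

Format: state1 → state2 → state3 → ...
Step 0: [q0]001110 (head at position 0)
Step 1: δ(q0, 0) = (q0, 1, R)  ⊢  1[q0]01110 (head at position 1)
Step 2: δ(q0, 0) = (q0, 1, R)  ⊢  11[q0]1110 (head at position 2)
Step 3: δ(q0, 1) = (q0, 0, R)  ⊢  110[q0]110 (head at position 3)
Step 4: δ(q0, 1) = (q0, 0, R)  ⊢  1100[q0]10 (head at position 4)
Step 5: δ(q0, 1) = (q0, 0, R)  ⊢  11000[q0]0 (head at position 5)
Step 6: δ(q0, 0) = (q0, 1, R)  ⊢  110001[q0]□ (head at position 6)
Step 7: δ(q0, □) = (q1, □, L)  ⊢  11000[q1]1□ (head at position 5)
Reading off the states of these 8 configurations: q0 → q0 → q0 → q0 → q0 → q0 → q0 → q1

Final answer: q0 → q0 → q0 → q0 → q0 → q0 → q0 → q1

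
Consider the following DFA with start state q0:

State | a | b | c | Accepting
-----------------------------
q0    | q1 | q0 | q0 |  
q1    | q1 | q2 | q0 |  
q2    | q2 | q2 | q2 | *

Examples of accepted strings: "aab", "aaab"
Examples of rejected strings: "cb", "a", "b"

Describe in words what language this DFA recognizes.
strings over {a,b,c} containing 'ab' as substring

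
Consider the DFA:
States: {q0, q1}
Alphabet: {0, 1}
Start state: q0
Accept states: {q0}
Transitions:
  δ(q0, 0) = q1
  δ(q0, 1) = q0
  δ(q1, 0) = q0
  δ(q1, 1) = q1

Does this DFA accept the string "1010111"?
Processing string "1010111":
  q0 --1--> q0
  q0 --0--> q1
  q1 --1--> q1
  q1 --0--> q0
  q0 --1--> q0
  q0 --1--> q0
  q0 --1--> q0
Final state: q0
Accept states: {q0}
q0 is an accept state, so the string is accepted.

Final answer: Yes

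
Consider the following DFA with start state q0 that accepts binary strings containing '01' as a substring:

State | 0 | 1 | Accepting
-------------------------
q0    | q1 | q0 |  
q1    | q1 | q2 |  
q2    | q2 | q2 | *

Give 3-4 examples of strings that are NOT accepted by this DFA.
Any strings that end in a non-accepting state work; for example:
"1": q0 → q0; q0 is not accepting → rejected
"00": q0 → q1 → q1; q1 is not accepting → rejected
"000": q0 → q1 → q1 → q1; q1 is not accepting → rejected
"1000": q0 → q0 → q1 → q1 → q1; q1 is not accepting → rejected

Final answer: "1", "00", "000", "1000"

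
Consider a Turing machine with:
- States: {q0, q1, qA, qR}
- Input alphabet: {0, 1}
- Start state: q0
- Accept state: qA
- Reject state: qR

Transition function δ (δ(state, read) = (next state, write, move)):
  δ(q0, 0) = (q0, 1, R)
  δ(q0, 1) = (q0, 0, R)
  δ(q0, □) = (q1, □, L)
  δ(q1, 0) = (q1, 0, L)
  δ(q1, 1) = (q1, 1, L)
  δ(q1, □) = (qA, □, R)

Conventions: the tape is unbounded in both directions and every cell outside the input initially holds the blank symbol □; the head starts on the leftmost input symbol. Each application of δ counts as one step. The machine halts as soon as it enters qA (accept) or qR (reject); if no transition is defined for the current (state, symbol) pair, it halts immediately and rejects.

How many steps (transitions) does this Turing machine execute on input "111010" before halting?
Step 0: [q0]111010 (head at position 0)
Step 1: δ(q0, 1) = (q0, 0, R)  ⊢  0[q0]11010 (head at position 1)
Step 2: δ(q0, 1) = (q0, 0, R)  ⊢  00[q0]1010 (head at position 2)
Step 3: δ(q0, 1) = (q0, 0, R)  ⊢  000[q0]010 (head at position 3)
Step 4: δ(q0, 0) = (q0, 1, R)  ⊢  0001[q0]10 (head at position 4)
Step 5: δ(q0, 1) = (q0, 0, R)  ⊢  00010[q0]0 (head at position 5)
Step 6: δ(q0, 0) = (q0, 1, R)  ⊢  000101[q0]□ (head at position 6)
Step 7: δ(q0, □) = (q1, □, L)  ⊢  00010[q1]1□ (head at position 5)
Step 8: δ(q1, 1) = (q1, 1, L)  ⊢  0001[q1]01□ (head at position 4)
Step 9: δ(q1, 0) = (q1, 0, L)  ⊢  000[q1]101□ (head at position 3)
Step 10: δ(q1, 1) = (q1, 1, L)  ⊢  00[q1]0101□ (head at position 2)
Step 11: δ(q1, 0) = (q1, 0, L)  ⊢  0[q1]00101□ (head at position 1)
Step 12: δ(q1, 0) = (q1, 0, L)  ⊢  [q1]000101□ (head at position 0)
Step 13: δ(q1, 0) = (q1, 0, L)  ⊢  [q1]□000101□ (head at position -1)
Step 14: δ(q1, □) = (qA, □, R)  ⊢  □[qA]000101□ (head at position 0)
The machine is in qA, so it halts and accepts.
Number of transitions executed: 14.

Final answer: 14 steps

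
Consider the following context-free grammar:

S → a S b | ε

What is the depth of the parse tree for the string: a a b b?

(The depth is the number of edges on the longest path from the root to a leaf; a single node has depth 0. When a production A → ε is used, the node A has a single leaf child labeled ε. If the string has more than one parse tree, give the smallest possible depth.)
The only parse tree applies S → a S b 2 times (once per matching a…b pair) and then S → ε.
The S nodes sit at depths 0, 1, …, 2; the innermost S (depth 2) has the single child ε at depth 3.
The terminal leaves a, b are at depths 1..2, so the longest root-to-leaf path is S → S → … → S → ε with 3 edges.
Depth = 3.

Final answer: 3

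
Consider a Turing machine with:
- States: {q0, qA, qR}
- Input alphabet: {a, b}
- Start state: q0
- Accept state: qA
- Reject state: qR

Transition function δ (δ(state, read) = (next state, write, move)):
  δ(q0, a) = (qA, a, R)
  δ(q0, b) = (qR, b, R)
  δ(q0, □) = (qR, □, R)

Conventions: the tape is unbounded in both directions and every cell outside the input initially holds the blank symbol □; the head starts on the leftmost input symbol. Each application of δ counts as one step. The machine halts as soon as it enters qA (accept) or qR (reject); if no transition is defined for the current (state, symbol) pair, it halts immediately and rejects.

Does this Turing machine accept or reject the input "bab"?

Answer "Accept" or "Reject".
Step 0: [q0]bab (head at position 0)
Step 1: δ(q0, b) = (qR, b, R)  ⊢  b[qR]ab (head at position 1)
The machine is in qR, so it halts and rejects.

Final answer: Reject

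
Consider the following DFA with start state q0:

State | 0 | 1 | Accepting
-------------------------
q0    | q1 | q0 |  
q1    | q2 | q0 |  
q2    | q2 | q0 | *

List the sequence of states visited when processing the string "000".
q0 → q1 → q2 → q2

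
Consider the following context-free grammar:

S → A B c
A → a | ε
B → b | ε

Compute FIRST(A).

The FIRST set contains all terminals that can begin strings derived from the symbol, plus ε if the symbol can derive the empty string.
A → a contributes a; A → ε makes A nullable, contributing ε. FIRST(A) = {a, ε}.

Final answer: {a, ε}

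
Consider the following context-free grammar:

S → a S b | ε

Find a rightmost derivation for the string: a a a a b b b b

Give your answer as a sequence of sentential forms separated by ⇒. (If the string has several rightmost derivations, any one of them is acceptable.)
Start with S.
Step 1: the rightmost non-terminal is S; apply S → a S b:  a S b
Step 2: the rightmost non-terminal is S; apply S → a S b:  a a S b b
Step 3: the rightmost non-terminal is S; apply S → a S b:  a a a S b b b
Step 4: the rightmost non-terminal is S; apply S → a S b:  a a a a S b b b b
Step 5: the rightmost non-terminal is S; apply S → ε:  a a a a b b b b

Final answer: S ⇒ a S b ⇒ a a S b b ⇒ a a a S b b b ⇒ a a a a S b b b b ⇒ a a a a b b b b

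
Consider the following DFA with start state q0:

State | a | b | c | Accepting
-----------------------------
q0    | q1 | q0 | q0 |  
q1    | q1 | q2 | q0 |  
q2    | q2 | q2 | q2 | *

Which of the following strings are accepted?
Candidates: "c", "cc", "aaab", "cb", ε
"c": q0 → q0; q0 is not accepting → rejected
"cc": q0 → q0 → q0; q0 is not accepting → rejected
"aaab": q0 → q1 → q1 → q1 → q2; q2 is accepting → accepted
"cb": q0 → q0 → q0; q0 is not accepting → rejected
ε: q0; q0 is not accepting → rejected

Final answer: "aaab"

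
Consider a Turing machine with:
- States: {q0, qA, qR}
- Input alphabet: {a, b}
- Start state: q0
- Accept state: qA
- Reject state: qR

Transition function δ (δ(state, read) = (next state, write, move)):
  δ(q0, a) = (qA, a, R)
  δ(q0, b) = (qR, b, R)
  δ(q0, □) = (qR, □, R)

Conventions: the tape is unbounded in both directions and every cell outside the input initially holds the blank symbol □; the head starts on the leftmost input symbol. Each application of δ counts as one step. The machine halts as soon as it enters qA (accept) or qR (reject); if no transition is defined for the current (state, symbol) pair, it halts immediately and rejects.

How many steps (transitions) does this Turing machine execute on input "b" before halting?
Step 0: [q0]b (head at position 0)
Step 1: δ(q0, b) = (qR, b, R)  ⊢  b[qR]□ (head at position 1)
The machine is in qR, so it halts and rejects.
Number of transitions executed: 1.

Final answer: 1 steps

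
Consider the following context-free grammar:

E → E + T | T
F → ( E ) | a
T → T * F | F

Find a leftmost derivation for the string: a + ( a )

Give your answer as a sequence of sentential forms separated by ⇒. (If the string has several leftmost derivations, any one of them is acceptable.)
Start with E.
Step 1: the leftmost non-terminal is E; apply E → E + T:  E + T
Step 2: the leftmost non-terminal is E; apply E → T:  T + T
Step 3: the leftmost non-terminal is T; apply T → F:  F + T
Step 4: the leftmost non-terminal is F; apply F → a:  a + T
Step 5: the leftmost non-terminal is T; apply T → F:  a + F
Step 6: the leftmost non-terminal is F; apply F → ( E ):  a + ( E )
Step 7: the leftmost non-terminal is E; apply E → T:  a + ( T )
Step 8: the leftmost non-terminal is T; apply T → F:  a + ( F )
Step 9: the leftmost non-terminal is F; apply F → a:  a + ( a )

Final answer: E ⇒ E + T ⇒ T + T ⇒ F + T ⇒ a + T ⇒ a + F ⇒ a + ( E ) ⇒ a + ( T ) ⇒ a + ( F ) ⇒ a + ( a )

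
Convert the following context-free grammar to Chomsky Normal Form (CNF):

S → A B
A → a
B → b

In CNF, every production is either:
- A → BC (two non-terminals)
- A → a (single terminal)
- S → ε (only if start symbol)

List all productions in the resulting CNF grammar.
The grammar has no ε-productions or unit productions to eliminate.
S → A B is already in CNF (two non-terminals) – keep it.
A → a is already in CNF (single terminal) – keep it.
B → b is already in CNF (single terminal) – keep it.
Resulting CNF grammar (3 productions): A → a; B → b; S → A B

Final answer: A → a; B → b; S → A B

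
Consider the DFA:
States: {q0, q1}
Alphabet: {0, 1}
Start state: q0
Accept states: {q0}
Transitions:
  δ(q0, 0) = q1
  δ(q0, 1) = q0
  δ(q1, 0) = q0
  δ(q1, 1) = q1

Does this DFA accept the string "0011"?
Processing string "0011":
  q0 --0--> q1
  q1 --0--> q0
  q0 --1--> q0
  q0 --1--> q0
Final state: q0
Accept states: {q0}
q0 is an accept state, so the string is accepted.

Final answer: Yes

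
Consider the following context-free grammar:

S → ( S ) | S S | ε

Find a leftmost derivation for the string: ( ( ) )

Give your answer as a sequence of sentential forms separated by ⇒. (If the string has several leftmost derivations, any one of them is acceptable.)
Start with S.
Step 1: the leftmost non-terminal is S; apply S → ( S ):  ( S )
Step 2: the leftmost non-terminal is S; apply S → ( S ):  ( ( S ) )
Step 3: the leftmost non-terminal is S; apply S → ε:  ( ( ) )

Final answer: S ⇒ ( S ) ⇒ ( ( S ) ) ⇒ ( ( ) )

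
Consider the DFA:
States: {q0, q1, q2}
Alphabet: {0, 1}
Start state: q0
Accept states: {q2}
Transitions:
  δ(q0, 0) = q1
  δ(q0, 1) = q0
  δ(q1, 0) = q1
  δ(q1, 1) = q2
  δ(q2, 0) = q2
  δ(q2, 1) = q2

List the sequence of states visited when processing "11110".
Starting at q0
Read '1': q0 -> q0
Read '1': q0 -> q0
Read '1': q0 -> q0
Read '1': q0 -> q0
Read '0': q0 -> q1

Final answer: q0 -> q0 -> q0 -> q0 -> q0 -> q1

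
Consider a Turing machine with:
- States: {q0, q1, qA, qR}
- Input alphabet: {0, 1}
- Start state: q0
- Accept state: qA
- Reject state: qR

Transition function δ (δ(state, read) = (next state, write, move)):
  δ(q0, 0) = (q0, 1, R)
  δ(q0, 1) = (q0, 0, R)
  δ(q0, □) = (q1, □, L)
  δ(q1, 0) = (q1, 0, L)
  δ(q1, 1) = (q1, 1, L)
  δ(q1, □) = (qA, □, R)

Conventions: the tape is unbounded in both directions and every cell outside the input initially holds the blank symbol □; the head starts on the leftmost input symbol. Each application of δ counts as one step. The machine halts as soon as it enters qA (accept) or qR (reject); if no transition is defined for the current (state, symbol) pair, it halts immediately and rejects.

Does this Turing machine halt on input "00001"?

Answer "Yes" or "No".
Step 0: [q0]00001 (head at position 0)
Step 1: δ(q0, 0) = (q0, 1, R)  ⊢  1[q0]0001 (head at position 1)
Step 2: δ(q0, 0) = (q0, 1, R)  ⊢  11[q0]001 (head at position 2)
Step 3: δ(q0, 0) = (q0, 1, R)  ⊢  111[q0]01 (head at position 3)
Step 4: δ(q0, 0) = (q0, 1, R)  ⊢  1111[q0]1 (head at position 4)
Step 5: δ(q0, 1) = (q0, 0, R)  ⊢  11110[q0]□ (head at position 5)
Step 6: δ(q0, □) = (q1, □, L)  ⊢  1111[q1]0□ (head at position 4)
Step 7: δ(q1, 0) = (q1, 0, L)  ⊢  111[q1]10□ (head at position 3)
Step 8: δ(q1, 1) = (q1, 1, L)  ⊢  11[q1]110□ (head at position 2)
Step 9: δ(q1, 1) = (q1, 1, L)  ⊢  1[q1]1110□ (head at position 1)
Step 10: δ(q1, 1) = (q1, 1, L)  ⊢  [q1]11110□ (head at position 0)
Step 11: δ(q1, 1) = (q1, 1, L)  ⊢  [q1]□11110□ (head at position -1)
Step 12: δ(q1, □) = (qA, □, R)  ⊢  □[qA]11110□ (head at position 0)
The machine is in qA, so it halts and accepts.
It halts after 12 steps.

Final answer: Yes - halts after 12 steps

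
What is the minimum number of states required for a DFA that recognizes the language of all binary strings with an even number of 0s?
Language: binary strings with an even number of 0s
Lower bound (Myhill–Nerode): the prefixes ε, 0 are pairwise distinguishable:
  ε vs 0: suffix ε distinguishes them (ε has zero 0s (accepted), 0 has one 0 (rejected))
So any DFA needs at least 2 states.
Upper bound: a DFA with 2 states exists (one state per class above).
Minimum states: 2

Final answer: 2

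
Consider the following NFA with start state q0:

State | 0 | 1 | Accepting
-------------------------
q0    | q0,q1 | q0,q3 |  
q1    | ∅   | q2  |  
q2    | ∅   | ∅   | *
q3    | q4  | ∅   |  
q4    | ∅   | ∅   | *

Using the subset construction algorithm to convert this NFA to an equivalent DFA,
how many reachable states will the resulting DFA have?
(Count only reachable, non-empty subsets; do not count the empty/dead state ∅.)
Start subset: {q0}
{q0}: on 0 → {q0, q1}, on 1 → {q0, q3}
{q0, q1}: on 0 → {q0, q1}, on 1 → {q0, q2, q3}
{q0, q3}: on 0 → {q0, q1, q4}, on 1 → {q0, q3}
{q0, q2, q3}: on 0 → {q0, q1, q4}, on 1 → {q0, q3}
{q0, q1, q4}: on 0 → {q0, q1}, on 1 → {q0, q2, q3}
Reachable non-empty subsets: {q0}, {q0, q1}, {q0, q3}, {q0, q2, q3}, {q0, q1, q4} — 5 in total.

Final answer: 5 states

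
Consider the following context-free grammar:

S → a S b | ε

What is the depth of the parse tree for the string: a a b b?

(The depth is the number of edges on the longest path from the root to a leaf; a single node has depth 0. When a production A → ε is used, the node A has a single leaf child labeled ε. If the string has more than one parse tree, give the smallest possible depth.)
The only parse tree applies S → a S b 2 times (once per matching a…b pair) and then S → ε.
The S nodes sit at depths 0, 1, …, 2; the innermost S (depth 2) has the single child ε at depth 3.
The terminal leaves a, b are at depths 1..2, so the longest root-to-leaf path is S → S → … → S → ε with 3 edges.
Depth = 3.

Final answer: 3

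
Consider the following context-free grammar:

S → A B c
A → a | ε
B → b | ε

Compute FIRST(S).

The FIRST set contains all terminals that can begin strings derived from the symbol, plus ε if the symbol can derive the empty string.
FIRST(A) = {a, ε} (A → a | ε) and FIRST(B) = {b, ε} (B → b | ε).
For S → A B c: add FIRST(A) minus ε = {a}; A is nullable, so also add FIRST(B) minus ε = {b}; B is nullable too, so also add FIRST(c) = {c}. The terminal c is never erased, so S is not nullable and ε is not included.
FIRST(S) = {a, b, c}.

Final answer: {a, b, c}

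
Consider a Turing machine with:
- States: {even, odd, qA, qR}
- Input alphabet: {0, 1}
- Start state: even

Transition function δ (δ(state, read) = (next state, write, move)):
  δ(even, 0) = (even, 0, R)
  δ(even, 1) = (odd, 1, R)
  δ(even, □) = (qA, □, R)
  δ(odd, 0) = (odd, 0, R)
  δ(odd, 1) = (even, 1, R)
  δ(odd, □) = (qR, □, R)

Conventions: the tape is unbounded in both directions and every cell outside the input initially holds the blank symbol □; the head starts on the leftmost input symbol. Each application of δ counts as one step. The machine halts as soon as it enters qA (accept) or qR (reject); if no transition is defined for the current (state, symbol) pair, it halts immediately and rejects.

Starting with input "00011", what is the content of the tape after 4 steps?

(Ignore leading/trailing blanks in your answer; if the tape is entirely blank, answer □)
Step 0: [even]00011 (head at position 0)
Step 1: δ(even, 0) = (even, 0, R)  ⊢  0[even]0011 (head at position 1)
Step 2: δ(even, 0) = (even, 0, R)  ⊢  00[even]011 (head at position 2)
Step 3: δ(even, 0) = (even, 0, R)  ⊢  000[even]11 (head at position 3)
Step 4: δ(even, 1) = (odd, 1, R)  ⊢  0001[odd]1 (head at position 4)
Tape after 4 steps (ignoring surrounding blanks): 00011

Final answer: Tape: 00011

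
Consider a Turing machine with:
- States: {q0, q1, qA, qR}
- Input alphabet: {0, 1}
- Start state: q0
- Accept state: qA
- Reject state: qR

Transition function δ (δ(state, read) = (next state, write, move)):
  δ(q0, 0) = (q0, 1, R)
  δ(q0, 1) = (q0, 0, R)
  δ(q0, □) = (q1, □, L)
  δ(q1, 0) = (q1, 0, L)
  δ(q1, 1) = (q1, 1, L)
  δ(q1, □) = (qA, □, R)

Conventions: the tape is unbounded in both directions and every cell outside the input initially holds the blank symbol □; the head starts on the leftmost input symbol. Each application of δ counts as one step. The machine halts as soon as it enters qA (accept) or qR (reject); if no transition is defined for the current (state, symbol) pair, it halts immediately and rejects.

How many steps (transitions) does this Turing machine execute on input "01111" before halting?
Step 0: [q0]01111 (head at position 0)
Step 1: δ(q0, 0) = (q0, 1, R)  ⊢  1[q0]1111 (head at position 1)
Step 2: δ(q0, 1) = (q0, 0, R)  ⊢  10[q0]111 (head at position 2)
Step 3: δ(q0, 1) = (q0, 0, R)  ⊢  100[q0]11 (head at position 3)
Step 4: δ(q0, 1) = (q0, 0, R)  ⊢  1000[q0]1 (head at position 4)
Step 5: δ(q0, 1) = (q0, 0, R)  ⊢  10000[q0]□ (head at position 5)
Step 6: δ(q0, □) = (q1, □, L)  ⊢  1000[q1]0□ (head at position 4)
Step 7: δ(q1, 0) = (q1, 0, L)  ⊢  100[q1]00□ (head at position 3)
Step 8: δ(q1, 0) = (q1, 0, L)  ⊢  10[q1]000□ (head at position 2)
Step 9: δ(q1, 0) = (q1, 0, L)  ⊢  1[q1]0000□ (head at position 1)
Step 10: δ(q1, 0) = (q1, 0, L)  ⊢  [q1]10000□ (head at position 0)
Step 11: δ(q1, 1) = (q1, 1, L)  ⊢  [q1]□10000□ (head at position -1)
Step 12: δ(q1, □) = (qA, □, R)  ⊢  □[qA]10000□ (head at position 0)
The machine is in qA, so it halts and accepts.
Number of transitions executed: 12.

Final answer: 12 steps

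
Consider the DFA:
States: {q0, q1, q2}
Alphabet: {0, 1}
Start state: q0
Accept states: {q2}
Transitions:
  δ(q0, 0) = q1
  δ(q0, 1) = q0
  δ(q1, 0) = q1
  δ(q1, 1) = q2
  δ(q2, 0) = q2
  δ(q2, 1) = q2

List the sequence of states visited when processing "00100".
Starting at q0
Read '0': q0 -> q1
Read '0': q1 -> q1
Read '1': q1 -> q2
Read '0': q2 -> q2
Read '0': q2 -> q2

Final answer: q0 -> q1 -> q1 -> q2 -> q2 -> q2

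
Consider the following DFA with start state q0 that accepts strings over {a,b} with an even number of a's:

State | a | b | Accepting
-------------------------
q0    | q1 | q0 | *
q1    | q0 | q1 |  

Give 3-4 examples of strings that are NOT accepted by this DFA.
Any strings that end in a non-accepting state work; for example:
"aaa": q0 → q1 → q0 → q1; q1 is not accepting → rejected
"abbb": q0 → q1 → q1 → q1 → q1; q1 is not accepting → rejected
"bbab": q0 → q0 → q0 → q1 → q1; q1 is not accepting → rejected
"bbba": q0 → q0 → q0 → q0 → q1; q1 is not accepting → rejected

Final answer: "aaa", "abbb", "bbab", "bbba"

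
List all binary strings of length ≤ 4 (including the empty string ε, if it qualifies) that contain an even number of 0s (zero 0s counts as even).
Checking every binary string of length 0 to 4:
  Length 0: accepted: ε | rejected: (none)
  Length 1: accepted: 1 | rejected: 0
  Length 2: accepted: 00, 11 | rejected: 01, 10
  Length 3: accepted: 001, 010, 100, 111 | rejected: 000, 011, 101, 110
  Length 4: accepted: 0000, 0011, 0101, 0110, 1001, 1010, 1100, 1111 | rejected: 0001, 0010, 0100, 0111, 1000, 1011, 1101, 1110
Total: 16 string(s).

Final answer: ε, 1, 00, 11, 001, 010, 100, 111, 0000, 0011, 0101, 0110, 1001, 1010, 1100, 1111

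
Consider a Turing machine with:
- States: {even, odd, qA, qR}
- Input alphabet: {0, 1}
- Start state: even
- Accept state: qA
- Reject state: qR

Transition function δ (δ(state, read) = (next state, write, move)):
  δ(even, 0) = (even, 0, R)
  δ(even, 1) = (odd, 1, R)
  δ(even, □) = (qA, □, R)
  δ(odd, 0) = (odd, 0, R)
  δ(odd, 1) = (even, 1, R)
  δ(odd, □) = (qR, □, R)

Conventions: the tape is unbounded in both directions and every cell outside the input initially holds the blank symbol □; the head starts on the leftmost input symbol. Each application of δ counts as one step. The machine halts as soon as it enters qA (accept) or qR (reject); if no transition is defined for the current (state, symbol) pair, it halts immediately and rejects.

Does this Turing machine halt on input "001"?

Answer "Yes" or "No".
Step 0: [even]001 (head at position 0)
Step 1: δ(even, 0) = (even, 0, R)  ⊢  0[even]01 (head at position 1)
Step 2: δ(even, 0) = (even, 0, R)  ⊢  00[even]1 (head at position 2)
Step 3: δ(even, 1) = (odd, 1, R)  ⊢  001[odd]□ (head at position 3)
Step 4: δ(odd, □) = (qR, □, R)  ⊢  001□[qR]□ (head at position 4)
The machine is in qR, so it halts and rejects.
It halts after 4 steps.

Final answer: Yes - halts after 4 steps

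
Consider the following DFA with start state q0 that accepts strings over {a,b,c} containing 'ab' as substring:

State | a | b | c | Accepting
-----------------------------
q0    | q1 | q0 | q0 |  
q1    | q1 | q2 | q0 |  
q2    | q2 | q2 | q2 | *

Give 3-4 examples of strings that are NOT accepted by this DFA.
Any strings that end in a non-accepting state work; for example:
"acaa": q0 → q1 → q0 → q1 → q1; q1 is not accepting → rejected
"acba": q0 → q1 → q0 → q0 → q1; q1 is not accepting → rejected
"baca": q0 → q0 → q1 → q0 → q1; q1 is not accepting → rejected
"ccbc": q0 → q0 → q0 → q0 → q0; q0 is not accepting → rejected

Final answer: "acaa", "acba", "baca", "ccbc"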